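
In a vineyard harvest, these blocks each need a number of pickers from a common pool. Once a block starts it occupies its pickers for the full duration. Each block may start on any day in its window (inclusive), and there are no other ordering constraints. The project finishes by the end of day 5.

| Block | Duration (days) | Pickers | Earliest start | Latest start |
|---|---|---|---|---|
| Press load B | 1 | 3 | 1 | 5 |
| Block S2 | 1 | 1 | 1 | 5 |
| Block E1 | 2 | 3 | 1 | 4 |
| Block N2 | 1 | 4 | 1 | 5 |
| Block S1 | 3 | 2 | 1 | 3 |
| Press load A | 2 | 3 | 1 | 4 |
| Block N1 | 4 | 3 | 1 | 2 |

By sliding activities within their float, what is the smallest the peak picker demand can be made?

8

Early-start (Press load B@1, Block S2@1, Block E1@1, Block N2@1, Block S1@1, Press load A@1, Block N1@1) gives peak 19: d1:19  d2:11  d3:5  d4:3  d5:0.
Shift Block N2→5, Block S1→2, Press load A→3, Block N1→2.
Schedule Press load B@1, Block S2@1, Block E1@1, Block N2@5, Block S1@2, Press load A@3, Block N1@2: d1:7  d2:8  d3:8  d4:8  d5:7 — peak 8.
Total picker-days = 38 over 5 days ⇒ peak ≥ ⌈38/5⌉ = 8, so 8 is optimal.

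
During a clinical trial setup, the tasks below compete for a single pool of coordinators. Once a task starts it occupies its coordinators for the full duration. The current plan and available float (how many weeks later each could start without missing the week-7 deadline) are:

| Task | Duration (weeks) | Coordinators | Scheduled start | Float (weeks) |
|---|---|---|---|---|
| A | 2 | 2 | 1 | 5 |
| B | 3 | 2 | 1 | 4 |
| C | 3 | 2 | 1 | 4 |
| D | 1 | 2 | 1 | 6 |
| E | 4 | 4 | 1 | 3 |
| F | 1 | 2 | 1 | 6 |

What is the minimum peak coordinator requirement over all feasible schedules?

6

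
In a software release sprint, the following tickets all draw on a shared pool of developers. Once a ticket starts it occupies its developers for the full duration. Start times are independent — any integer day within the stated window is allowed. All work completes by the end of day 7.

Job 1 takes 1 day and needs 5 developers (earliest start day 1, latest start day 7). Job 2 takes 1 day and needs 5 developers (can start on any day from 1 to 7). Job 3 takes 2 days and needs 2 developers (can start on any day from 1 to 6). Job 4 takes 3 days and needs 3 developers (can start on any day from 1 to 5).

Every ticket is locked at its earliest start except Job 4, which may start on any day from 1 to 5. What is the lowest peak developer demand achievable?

Job 4@1: d1:15  d2:5  d3:3  d4:0  d5:0  d6:0  d7:0 → peak 15
Job 4@2: d1:12  d2:5  d3:3  d4:3  d5:0  d6:0  d7:0 → peak 12
Job 4@3: d1:12  d2:2  d3:3  d4:3  d5:3  d6:0  d7:0 → peak 12
Job 4@4: d1:12  d2:2  d3:0  d4:3  d5:3  d6:3  d7:0 → peak 12
Job 4@5: d1:12  d2:2  d3:0  d4:0  d5:3  d6:3  d7:3 → peak 12
Best is Job 4@2, peak 12.

12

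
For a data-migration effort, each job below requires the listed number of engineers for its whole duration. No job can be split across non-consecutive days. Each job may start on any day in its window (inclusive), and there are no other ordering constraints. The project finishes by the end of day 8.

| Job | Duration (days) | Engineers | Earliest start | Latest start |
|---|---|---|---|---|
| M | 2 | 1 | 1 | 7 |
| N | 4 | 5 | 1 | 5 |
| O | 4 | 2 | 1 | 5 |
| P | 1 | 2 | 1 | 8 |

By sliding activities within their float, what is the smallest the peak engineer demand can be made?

5

Early-start (M@1, N@1, O@1, P@1) gives peak 10: d1:10  d2:8  d3:7  d4:7  d5:0  d6:0  d7:0  d8:0.
Shift N→5.
Schedule M@1, N@5, O@1, P@1: d1:5  d2:3  d3:2  d4:2  d5:5  d6:5  d7:5  d8:5 — peak 5.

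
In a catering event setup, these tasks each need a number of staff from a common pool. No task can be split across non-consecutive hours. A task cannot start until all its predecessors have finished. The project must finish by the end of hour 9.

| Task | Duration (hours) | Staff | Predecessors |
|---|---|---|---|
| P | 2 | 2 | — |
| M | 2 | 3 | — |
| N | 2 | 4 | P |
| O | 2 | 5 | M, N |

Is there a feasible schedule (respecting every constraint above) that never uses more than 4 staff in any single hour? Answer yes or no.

no

The minimum achievable peak is 5; 4 < 5, so no feasible schedule stays within the cap.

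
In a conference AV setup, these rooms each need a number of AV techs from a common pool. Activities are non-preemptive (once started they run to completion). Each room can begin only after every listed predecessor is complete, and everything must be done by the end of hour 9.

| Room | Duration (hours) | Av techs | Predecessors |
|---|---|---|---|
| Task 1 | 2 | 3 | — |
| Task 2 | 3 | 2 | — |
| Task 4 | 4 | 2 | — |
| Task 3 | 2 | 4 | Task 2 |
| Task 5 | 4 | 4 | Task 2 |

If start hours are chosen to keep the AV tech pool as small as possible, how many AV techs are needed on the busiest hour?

Early-start (Task 1@1, Task 2@1, Task 4@1, Task 3@4, Task 5@4) gives peak 10: h1:7  h2:7  h3:4  h4:10  h5:8  h6:4  h7:4  h8:0  h9:0.
Shift Task 4→3, Task 5→6.
Schedule Task 1@1, Task 2@1, Task 4@3, Task 3@4, Task 5@6: h1:5  h2:5  h3:4  h4:6  h5:6  h6:6  h7:4  h8:4  h9:4 — peak 6.

6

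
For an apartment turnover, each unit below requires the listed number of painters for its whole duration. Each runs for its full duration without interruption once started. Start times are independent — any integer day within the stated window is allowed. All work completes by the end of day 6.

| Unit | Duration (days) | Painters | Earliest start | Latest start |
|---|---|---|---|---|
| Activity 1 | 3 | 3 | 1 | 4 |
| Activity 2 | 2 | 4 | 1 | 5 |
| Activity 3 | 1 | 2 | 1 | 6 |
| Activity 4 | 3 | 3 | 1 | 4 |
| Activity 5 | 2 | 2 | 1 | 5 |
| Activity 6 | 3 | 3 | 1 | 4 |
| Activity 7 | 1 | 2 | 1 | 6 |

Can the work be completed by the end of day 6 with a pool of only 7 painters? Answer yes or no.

no

Total painter-days = 43; over 6 days the average is 43/6 > 7, so some day must exceed 7.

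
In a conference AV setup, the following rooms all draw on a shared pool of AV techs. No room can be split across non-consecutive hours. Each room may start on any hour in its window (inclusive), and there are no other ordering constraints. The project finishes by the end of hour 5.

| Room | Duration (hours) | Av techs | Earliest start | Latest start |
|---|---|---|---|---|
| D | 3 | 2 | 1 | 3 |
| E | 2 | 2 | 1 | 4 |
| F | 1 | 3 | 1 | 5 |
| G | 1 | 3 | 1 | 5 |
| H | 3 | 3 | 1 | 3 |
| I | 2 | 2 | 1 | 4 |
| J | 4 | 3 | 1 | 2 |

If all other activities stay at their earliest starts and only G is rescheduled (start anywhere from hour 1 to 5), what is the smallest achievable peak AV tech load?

G@1: h1:18  h2:12  h3:8  h4:3  h5:0 → peak 18
G@2: h1:15  h2:15  h3:8  h4:3  h5:0 → peak 15
G@3: h1:15  h2:12  h3:11  h4:3  h5:0 → peak 15
G@4: h1:15  h2:12  h3:8  h4:6  h5:0 → peak 15
G@5: h1:15  h2:12  h3:8  h4:3  h5:3 → peak 15
Best is G@2, peak 15.

15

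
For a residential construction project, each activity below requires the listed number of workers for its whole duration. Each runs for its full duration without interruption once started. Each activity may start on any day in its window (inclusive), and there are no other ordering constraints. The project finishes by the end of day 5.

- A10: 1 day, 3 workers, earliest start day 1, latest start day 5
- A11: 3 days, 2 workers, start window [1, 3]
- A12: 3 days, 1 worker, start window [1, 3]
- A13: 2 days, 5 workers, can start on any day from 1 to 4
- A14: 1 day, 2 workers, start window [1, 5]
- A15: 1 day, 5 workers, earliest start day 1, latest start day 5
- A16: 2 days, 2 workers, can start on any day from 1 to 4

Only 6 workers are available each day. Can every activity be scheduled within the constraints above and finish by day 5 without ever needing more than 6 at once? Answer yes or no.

Total worker-days = 33; over 5 days the average is 33/5 > 6, so some day must exceed 6.

no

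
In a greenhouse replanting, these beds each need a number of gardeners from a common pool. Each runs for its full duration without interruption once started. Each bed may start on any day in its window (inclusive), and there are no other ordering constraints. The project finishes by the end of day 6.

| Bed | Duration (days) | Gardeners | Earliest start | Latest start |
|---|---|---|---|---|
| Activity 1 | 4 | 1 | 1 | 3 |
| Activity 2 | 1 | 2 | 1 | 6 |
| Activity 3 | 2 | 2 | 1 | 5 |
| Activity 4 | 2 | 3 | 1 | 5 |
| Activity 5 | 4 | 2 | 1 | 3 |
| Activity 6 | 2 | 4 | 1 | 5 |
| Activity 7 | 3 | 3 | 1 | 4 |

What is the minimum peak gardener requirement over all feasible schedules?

Early-start (Activity 1@1, Activity 2@1, Activity 3@1, Activity 4@1, Activity 5@1, Activity 6@1, Activity 7@1) gives peak 17: d1:17  d2:15  d3:6  d4:3  d5:0  d6:0.
Shift Activity 4→2, Activity 6→5, Activity 7→4.
Schedule Activity 1@1, Activity 2@1, Activity 3@1, Activity 4@2, Activity 5@1, Activity 6@5, Activity 7@4: d1:7  d2:8  d3:6  d4:6  d5:7  d6:7 — peak 8.

8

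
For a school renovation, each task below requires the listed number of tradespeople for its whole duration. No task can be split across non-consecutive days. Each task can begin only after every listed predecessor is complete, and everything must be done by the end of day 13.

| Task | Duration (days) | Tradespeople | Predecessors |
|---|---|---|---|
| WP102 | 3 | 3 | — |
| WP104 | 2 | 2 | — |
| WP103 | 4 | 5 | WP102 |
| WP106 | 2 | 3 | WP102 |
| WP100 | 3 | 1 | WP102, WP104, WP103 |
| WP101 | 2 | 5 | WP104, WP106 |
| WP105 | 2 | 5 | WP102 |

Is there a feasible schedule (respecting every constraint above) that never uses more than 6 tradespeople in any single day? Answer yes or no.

yes

Schedule WP102@1, WP104@1, WP103@4, WP106@8, WP100@8, WP101@10, WP105@12: d1:5  d2:5  d3:3  d4:5  d5:5  d6:5  d7:5  d8:4  d9:4  d10:6  d11:5  d12:5  d13:5 — peak 6 ≤ 6.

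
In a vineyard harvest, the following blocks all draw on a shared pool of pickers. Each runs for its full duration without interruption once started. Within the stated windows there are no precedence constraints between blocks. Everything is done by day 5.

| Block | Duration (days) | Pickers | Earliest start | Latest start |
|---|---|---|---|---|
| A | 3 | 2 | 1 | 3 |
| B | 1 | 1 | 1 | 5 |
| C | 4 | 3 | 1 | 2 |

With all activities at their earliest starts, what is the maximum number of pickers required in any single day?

Early-start schedule: A@1, B@1, C@1.
Load per day: day 1: 6, day 2: 5, day 3: 5, day 4: 3, day 5: 0.
Peak is 6.

6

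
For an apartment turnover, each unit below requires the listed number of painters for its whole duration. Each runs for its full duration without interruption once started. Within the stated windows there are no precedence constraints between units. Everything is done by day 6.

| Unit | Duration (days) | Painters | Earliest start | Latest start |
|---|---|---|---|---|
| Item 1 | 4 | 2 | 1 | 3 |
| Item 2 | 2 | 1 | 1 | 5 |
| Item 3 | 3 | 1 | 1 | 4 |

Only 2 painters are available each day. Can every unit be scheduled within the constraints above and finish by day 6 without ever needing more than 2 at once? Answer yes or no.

no

Total painter-days = 13; over 6 days the average is 13/6 > 2, so some day must exceed 2.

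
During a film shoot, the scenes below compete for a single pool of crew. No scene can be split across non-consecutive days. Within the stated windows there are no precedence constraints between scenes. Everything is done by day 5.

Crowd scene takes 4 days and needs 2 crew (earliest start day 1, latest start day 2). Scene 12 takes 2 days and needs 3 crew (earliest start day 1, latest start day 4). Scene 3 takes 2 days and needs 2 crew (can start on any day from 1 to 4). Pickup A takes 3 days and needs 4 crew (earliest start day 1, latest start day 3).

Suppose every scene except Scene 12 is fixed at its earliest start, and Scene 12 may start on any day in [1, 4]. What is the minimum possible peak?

8

Scene 12@1: d1:11  d2:11  d3:6  d4:2  d5:0 → peak 11
Scene 12@2: d1:8  d2:11  d3:9  d4:2  d5:0 → peak 11
Scene 12@3: d1:8  d2:8  d3:9  d4:5  d5:0 → peak 9
Scene 12@4: d1:8  d2:8  d3:6  d4:5  d5:3 → peak 8
Best is Scene 12@4, peak 8.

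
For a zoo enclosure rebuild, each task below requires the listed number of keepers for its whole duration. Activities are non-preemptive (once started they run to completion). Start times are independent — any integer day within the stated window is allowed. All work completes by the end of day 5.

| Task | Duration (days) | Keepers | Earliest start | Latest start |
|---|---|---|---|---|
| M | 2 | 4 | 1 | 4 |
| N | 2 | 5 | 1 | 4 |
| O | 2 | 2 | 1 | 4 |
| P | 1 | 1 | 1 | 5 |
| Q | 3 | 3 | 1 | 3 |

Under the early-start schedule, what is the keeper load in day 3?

3

At early start, day 3 has: Q.
Demand: 3 = 3.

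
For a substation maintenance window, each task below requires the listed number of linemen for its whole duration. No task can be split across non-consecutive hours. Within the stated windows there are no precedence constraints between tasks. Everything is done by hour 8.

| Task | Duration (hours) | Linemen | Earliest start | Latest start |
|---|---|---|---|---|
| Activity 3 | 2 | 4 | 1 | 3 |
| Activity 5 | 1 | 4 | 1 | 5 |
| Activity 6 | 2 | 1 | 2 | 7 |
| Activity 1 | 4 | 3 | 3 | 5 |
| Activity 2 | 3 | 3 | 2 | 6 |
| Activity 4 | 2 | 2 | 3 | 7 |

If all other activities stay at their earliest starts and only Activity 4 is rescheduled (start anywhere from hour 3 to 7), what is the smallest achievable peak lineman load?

8

Activity 4@3: h1:8  h2:8  h3:9  h4:8  h5:3  h6:3  h7:0  h8:0 → peak 9
Activity 4@4: h1:8  h2:8  h3:7  h4:8  h5:5  h6:3  h7:0  h8:0 → peak 8
Activity 4@5: h1:8  h2:8  h3:7  h4:6  h5:5  h6:5  h7:0  h8:0 → peak 8
Activity 4@6: h1:8  h2:8  h3:7  h4:6  h5:3  h6:5  h7:2  h8:0 → peak 8
Activity 4@7: h1:8  h2:8  h3:7  h4:6  h5:3  h6:3  h7:2  h8:2 → peak 8
Best is Activity 4@4, peak 8.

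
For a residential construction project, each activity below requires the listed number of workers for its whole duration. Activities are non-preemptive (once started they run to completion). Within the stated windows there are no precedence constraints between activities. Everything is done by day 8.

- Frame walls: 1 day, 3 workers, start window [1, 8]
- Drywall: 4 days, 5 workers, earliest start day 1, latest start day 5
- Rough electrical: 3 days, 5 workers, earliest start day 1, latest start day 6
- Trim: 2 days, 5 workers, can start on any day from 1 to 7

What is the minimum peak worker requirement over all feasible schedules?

10

Early-start (Frame walls@1, Drywall@1, Rough electrical@1, Trim@1) gives peak 18: d1:18  d2:15  d3:10  d4:5  d5:0  d6:0  d7:0  d8:0.
Shift Rough electrical→2, Trim→5.
Schedule Frame walls@1, Drywall@1, Rough electrical@2, Trim@5: d1:8  d2:10  d3:10  d4:10  d5:5  d6:5  d7:0  d8:0 — peak 10.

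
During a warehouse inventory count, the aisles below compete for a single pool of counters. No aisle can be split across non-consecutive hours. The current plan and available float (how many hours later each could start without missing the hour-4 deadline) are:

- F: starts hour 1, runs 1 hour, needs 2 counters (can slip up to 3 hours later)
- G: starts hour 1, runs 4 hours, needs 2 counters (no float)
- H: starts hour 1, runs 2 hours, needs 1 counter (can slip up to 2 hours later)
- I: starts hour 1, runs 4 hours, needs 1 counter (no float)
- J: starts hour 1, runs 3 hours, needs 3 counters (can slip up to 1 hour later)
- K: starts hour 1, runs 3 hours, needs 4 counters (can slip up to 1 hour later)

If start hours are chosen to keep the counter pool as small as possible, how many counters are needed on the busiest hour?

11

Early-start (F@1, G@1, H@1, I@1, J@1, K@1) gives peak 13: h1:13  h2:11  h3:10  h4:3.
Shift K→2.
Schedule F@1, G@1, H@1, I@1, J@1, K@2: h1:9  h2:11  h3:10  h4:7 — peak 11.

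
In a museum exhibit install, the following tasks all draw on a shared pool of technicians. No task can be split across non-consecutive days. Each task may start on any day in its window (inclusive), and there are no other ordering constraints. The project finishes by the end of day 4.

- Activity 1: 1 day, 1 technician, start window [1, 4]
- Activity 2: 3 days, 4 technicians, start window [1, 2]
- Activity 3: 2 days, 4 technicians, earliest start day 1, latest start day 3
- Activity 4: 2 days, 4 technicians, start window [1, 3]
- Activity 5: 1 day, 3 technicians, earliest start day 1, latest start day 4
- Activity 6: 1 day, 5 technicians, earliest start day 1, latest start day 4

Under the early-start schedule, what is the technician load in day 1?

21

At early start, day 1 has: Activity 1, Activity 2, Activity 3, Activity 4, Activity 5, Activity 6.
Demand: 1 + 4 + 4 + 4 + 3 + 5 = 21.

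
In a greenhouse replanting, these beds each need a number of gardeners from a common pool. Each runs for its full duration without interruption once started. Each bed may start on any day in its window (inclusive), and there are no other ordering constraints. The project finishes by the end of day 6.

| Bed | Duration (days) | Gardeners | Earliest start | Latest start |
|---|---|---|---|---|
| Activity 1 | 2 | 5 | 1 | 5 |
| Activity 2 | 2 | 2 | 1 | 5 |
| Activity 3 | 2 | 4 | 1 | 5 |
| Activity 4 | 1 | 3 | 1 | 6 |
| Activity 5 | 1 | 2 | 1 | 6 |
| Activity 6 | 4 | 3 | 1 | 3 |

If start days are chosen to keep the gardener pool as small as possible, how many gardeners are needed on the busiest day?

7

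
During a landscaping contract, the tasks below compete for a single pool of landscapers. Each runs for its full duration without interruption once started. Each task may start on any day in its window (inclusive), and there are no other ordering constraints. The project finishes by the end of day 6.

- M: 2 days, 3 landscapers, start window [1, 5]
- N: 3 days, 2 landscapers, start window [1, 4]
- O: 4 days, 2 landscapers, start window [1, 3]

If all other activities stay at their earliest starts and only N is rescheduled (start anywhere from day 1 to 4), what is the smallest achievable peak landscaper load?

5

N@1: d1:7  d2:7  d3:4  d4:2  d5:0  d6:0 → peak 7
N@2: d1:5  d2:7  d3:4  d4:4  d5:0  d6:0 → peak 7
N@3: d1:5  d2:5  d3:4  d4:4  d5:2  d6:0 → peak 5
N@4: d1:5  d2:5  d3:2  d4:4  d5:2  d6:2 → peak 5
Best is N@3, peak 5.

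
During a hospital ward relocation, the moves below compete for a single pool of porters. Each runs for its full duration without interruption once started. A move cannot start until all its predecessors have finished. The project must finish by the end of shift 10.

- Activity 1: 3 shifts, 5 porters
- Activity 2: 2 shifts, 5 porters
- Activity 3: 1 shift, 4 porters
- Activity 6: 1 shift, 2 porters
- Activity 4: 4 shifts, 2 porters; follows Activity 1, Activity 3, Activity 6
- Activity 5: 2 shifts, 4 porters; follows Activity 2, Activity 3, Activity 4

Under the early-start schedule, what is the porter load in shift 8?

4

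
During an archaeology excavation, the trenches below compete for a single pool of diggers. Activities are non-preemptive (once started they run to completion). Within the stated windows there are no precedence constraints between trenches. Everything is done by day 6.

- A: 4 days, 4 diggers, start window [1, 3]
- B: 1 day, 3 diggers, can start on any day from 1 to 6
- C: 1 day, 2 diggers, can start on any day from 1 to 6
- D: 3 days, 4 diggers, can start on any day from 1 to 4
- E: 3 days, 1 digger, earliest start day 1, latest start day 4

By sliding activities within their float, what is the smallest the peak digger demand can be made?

8

Early-start (A@1, B@1, C@1, D@1, E@1) gives peak 14: d1:14  d2:9  d3:9  d4:4  d5:0  d6:0.
Shift C→2, D→4.
Schedule A@1, B@1, C@2, D@4, E@1: d1:8  d2:7  d3:5  d4:8  d5:4  d6:4 — peak 8.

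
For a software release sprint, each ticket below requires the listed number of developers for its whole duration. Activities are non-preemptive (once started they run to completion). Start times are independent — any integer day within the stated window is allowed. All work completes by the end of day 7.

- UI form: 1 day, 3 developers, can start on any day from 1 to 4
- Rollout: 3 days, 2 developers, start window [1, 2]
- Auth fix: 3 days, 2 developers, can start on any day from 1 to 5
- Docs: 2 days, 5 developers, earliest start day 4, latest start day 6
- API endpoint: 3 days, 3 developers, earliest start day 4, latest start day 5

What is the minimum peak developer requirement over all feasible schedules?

Schedule UI form@1, Rollout@1, Auth fix@1, Docs@4, API endpoint@4: d1:7  d2:4  d3:4  d4:8  d5:8  d6:3  d7:0 — peak 8.

8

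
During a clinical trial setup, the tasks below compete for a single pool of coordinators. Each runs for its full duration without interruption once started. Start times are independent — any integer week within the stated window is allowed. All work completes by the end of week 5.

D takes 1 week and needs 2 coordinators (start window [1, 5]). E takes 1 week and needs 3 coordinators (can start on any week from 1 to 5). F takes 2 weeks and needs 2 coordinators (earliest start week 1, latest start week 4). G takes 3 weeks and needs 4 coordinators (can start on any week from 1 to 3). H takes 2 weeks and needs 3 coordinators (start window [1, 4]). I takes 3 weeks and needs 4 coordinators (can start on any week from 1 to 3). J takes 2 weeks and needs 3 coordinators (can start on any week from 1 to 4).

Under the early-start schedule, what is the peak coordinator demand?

Early-start schedule: D@1, E@1, F@1, G@1, H@1, I@1, J@1.
Load per week: week 1: 21, week 2: 16, week 3: 8, week 4: 0, week 5: 0.
Peak is 21.

21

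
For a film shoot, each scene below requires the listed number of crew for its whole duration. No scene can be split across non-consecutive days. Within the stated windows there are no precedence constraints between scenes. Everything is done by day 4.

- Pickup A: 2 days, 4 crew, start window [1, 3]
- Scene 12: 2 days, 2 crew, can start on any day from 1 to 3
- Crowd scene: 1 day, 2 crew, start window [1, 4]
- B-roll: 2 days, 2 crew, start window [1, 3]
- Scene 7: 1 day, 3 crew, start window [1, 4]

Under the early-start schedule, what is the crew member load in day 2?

8

At early start, day 2 has: Pickup A, Scene 12, B-roll.
Demand: 4 + 2 + 2 = 8.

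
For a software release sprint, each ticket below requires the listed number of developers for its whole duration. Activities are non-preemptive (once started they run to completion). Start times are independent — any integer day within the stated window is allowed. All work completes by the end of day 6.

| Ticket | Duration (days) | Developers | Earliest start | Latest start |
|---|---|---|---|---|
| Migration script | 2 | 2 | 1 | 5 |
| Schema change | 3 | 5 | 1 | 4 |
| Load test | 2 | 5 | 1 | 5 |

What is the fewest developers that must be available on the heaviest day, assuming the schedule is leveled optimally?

7

Early-start (Migration script@1, Schema change@1, Load test@1) gives peak 12: d1:12  d2:12  d3:5  d4:0  d5:0  d6:0.
Shift Load test→4.
Schedule Migration script@1, Schema change@1, Load test@4: d1:7  d2:7  d3:5  d4:5  d5:5  d6:0 — peak 7.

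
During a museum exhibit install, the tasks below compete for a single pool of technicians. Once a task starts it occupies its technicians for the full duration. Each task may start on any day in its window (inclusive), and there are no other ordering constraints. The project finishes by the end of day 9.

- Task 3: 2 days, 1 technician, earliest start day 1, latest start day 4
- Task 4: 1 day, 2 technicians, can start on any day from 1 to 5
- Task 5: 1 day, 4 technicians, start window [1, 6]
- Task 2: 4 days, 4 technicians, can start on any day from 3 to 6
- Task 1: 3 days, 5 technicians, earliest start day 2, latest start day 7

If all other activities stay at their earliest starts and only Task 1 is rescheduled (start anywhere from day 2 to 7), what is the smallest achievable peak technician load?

7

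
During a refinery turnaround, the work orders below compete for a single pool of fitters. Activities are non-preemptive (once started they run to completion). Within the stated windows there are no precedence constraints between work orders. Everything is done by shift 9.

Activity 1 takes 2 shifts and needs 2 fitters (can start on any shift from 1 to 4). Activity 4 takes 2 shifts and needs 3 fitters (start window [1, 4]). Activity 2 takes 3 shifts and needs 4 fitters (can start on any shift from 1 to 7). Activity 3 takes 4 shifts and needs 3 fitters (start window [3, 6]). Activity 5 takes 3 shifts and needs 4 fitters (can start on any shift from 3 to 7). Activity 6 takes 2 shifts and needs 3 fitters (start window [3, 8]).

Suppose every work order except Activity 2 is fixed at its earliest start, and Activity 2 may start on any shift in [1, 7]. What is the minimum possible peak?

Activity 2@1: s1:9  s2:9  s3:14  s4:10  s5:7  s6:3  s7:0  s8:0  s9:0 → peak 14
Activity 2@2: s1:5  s2:9  s3:14  s4:14  s5:7  s6:3  s7:0  s8:0  s9:0 → peak 14
Activity 2@3: s1:5  s2:5  s3:14  s4:14  s5:11  s6:3  s7:0  s8:0  s9:0 → peak 14
Activity 2@4: s1:5  s2:5  s3:10  s4:14  s5:11  s6:7  s7:0  s8:0  s9:0 → peak 14
Activity 2@5: s1:5  s2:5  s3:10  s4:10  s5:11  s6:7  s7:4  s8:0  s9:0 → peak 11
Activity 2@6: s1:5  s2:5  s3:10  s4:10  s5:7  s6:7  s7:4  s8:4  s9:0 → peak 10
Activity 2@7: s1:5  s2:5  s3:10  s4:10  s5:7  s6:3  s7:4  s8:4  s9:4 → peak 10
Best is Activity 2@6, peak 10.

10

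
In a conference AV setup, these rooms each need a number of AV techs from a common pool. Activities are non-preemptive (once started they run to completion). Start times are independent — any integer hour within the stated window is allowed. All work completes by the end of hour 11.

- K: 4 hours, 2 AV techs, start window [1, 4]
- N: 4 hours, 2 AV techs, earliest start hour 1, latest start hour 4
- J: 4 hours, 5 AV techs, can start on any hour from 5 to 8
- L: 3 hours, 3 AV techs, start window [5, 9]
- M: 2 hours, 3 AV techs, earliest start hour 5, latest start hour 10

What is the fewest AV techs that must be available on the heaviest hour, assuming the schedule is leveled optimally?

Early-start (K@1, N@1, J@5, L@5, M@5) gives peak 11: h1:4  h2:4  h3:4  h4:4  h5:11  h6:11  h7:8  h8:5  h9:0  h10:0  h11:0.
Shift L→9, M→9.
Schedule K@1, N@1, J@5, L@9, M@9: h1:4  h2:4  h3:4  h4:4  h5:5  h6:5  h7:5  h8:5  h9:6  h10:6  h11:3 — peak 6.

6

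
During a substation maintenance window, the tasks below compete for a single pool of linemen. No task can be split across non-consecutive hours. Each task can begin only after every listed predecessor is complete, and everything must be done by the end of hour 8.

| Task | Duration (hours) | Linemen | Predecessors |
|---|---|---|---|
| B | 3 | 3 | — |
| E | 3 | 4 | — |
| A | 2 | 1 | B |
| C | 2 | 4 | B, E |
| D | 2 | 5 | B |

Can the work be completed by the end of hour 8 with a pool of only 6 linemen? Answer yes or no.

no

The minimum achievable peak is 7; 6 < 7, so no feasible schedule stays within the cap.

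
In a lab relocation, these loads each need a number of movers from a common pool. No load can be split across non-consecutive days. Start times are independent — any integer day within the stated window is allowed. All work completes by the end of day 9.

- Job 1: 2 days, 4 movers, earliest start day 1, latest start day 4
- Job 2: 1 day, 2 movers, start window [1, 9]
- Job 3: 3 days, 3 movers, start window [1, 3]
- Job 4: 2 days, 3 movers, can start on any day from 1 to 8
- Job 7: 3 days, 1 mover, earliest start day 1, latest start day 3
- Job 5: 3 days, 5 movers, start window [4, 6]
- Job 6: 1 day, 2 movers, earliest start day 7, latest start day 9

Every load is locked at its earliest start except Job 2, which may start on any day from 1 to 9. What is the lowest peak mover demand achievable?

Job 2@1: d1:13  d2:11  d3:4  d4:5  d5:5  d6:5  d7:2  d8:0  d9:0 → peak 13
Job 2@2: d1:11  d2:13  d3:4  d4:5  d5:5  d6:5  d7:2  d8:0  d9:0 → peak 13
Job 2@3: d1:11  d2:11  d3:6  d4:5  d5:5  d6:5  d7:2  d8:0  d9:0 → peak 11
Job 2@4: d1:11  d2:11  d3:4  d4:7  d5:5  d6:5  d7:2  d8:0  d9:0 → peak 11
Job 2@5: d1:11  d2:11  d3:4  d4:5  d5:7  d6:5  d7:2  d8:0  d9:0 → peak 11
Job 2@6: d1:11  d2:11  d3:4  d4:5  d5:5  d6:7  d7:2  d8:0  d9:0 → peak 11
Job 2@7: d1:11  d2:11  d3:4  d4:5  d5:5  d6:5  d7:4  d8:0  d9:0 → peak 11
Job 2@8: d1:11  d2:11  d3:4  d4:5  d5:5  d6:5  d7:2  d8:2  d9:0 → peak 11
Job 2@9: d1:11  d2:11  d3:4  d4:5  d5:5  d6:5  d7:2  d8:0  d9:2 → peak 11
Best is Job 2@3, peak 11.

11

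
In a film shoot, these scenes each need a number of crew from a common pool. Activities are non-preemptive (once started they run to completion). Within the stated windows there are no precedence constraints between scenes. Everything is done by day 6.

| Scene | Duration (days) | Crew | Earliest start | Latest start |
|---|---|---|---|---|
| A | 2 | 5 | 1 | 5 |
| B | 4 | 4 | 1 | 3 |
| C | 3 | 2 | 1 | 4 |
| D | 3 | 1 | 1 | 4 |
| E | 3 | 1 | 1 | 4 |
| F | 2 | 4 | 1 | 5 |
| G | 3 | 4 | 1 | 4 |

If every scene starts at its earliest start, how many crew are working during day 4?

At early start, day 4 has: B.
Demand: 4 = 4.

4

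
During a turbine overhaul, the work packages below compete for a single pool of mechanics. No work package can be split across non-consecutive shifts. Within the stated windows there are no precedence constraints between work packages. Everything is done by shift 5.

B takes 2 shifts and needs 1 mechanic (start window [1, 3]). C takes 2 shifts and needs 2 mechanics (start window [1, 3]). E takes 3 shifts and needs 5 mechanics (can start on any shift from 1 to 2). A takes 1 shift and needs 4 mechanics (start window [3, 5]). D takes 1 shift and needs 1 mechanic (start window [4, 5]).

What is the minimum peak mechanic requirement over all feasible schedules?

Early-start (B@1, C@1, E@1, A@3, D@4) gives peak 9: s1:8  s2:8  s3:9  s4:1  s5:0.
Shift C→3, A→4.
Schedule B@1, C@3, E@1, A@4, D@4: s1:6  s2:6  s3:7  s4:7  s5:0 — peak 7.

7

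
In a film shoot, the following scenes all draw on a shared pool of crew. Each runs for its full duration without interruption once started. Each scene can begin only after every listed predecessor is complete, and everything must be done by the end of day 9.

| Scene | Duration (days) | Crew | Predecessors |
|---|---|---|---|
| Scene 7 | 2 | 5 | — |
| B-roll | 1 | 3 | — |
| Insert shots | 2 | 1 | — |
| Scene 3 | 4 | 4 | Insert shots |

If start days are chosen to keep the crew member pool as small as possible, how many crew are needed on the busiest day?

Early-start (Scene 7@1, B-roll@1, Insert shots@1, Scene 3@3) gives peak 9: d1:9  d2:6  d3:4  d4:4  d5:4  d6:4  d7:0  d8:0  d9:0.
Shift B-roll→3, Insert shots→3, Scene 3→5.
Schedule Scene 7@1, B-roll@3, Insert shots@3, Scene 3@5: d1:5  d2:5  d3:4  d4:1  d5:4  d6:4  d7:4  d8:4  d9:0 — peak 5.

5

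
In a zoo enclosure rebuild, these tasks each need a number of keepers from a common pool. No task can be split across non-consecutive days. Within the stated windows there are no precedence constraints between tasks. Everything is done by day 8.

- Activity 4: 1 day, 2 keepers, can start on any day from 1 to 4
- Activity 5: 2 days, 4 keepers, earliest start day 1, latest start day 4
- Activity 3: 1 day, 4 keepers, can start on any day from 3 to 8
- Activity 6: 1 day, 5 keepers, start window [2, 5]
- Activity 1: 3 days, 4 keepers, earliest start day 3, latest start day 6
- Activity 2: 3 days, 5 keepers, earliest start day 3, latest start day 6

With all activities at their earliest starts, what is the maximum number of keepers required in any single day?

Early-start schedule: Activity 4@1, Activity 5@1, Activity 3@3, Activity 6@2, Activity 1@3, Activity 2@3.
Load per day: day 1: 6, day 2: 9, day 3: 13, day 4: 9, day 5: 9, day 6: 0, day 7: 0, day 8: 0.
Peak is 13.

13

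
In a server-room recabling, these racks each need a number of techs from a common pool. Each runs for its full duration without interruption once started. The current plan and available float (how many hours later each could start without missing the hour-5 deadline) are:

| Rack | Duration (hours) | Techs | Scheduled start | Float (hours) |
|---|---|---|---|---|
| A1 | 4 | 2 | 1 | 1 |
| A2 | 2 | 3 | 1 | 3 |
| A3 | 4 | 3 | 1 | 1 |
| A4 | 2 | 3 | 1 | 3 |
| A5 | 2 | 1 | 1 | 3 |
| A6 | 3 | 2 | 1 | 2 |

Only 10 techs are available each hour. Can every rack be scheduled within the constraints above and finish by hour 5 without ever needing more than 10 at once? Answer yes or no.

yes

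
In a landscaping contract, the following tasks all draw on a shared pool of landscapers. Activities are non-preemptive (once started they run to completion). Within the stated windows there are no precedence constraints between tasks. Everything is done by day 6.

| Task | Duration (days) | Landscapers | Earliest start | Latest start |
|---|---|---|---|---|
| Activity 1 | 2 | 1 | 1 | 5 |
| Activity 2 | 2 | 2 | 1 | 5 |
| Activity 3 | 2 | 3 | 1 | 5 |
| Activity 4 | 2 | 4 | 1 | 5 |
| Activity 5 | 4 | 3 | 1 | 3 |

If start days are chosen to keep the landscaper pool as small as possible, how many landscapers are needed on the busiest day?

Early-start (Activity 1@1, Activity 2@1, Activity 3@1, Activity 4@1, Activity 5@1) gives peak 13: d1:13  d2:13  d3:3  d4:3  d5:0  d6:0.
Shift Activity 3→3, Activity 4→5.
Schedule Activity 1@1, Activity 2@1, Activity 3@3, Activity 4@5, Activity 5@1: d1:6  d2:6  d3:6  d4:6  d5:4  d6:4 — peak 6.
Total landscaper-days = 32 over 6 days ⇒ peak ≥ ⌈32/6⌉ = 6, so 6 is optimal.

6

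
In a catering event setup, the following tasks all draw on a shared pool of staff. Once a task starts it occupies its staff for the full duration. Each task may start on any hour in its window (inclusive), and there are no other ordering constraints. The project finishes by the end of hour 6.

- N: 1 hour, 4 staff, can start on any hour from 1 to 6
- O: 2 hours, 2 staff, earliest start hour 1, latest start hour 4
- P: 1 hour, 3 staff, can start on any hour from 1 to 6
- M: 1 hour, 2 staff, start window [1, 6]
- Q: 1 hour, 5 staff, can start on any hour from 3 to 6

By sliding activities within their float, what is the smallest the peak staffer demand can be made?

5

Early-start (N@1, O@1, P@1, M@1, Q@3) gives peak 11: h1:11  h2:2  h3:5  h4:0  h5:0  h6:0.
Shift O→2, P→2, M→3, Q→4.
Schedule N@1, O@2, P@2, M@3, Q@4: h1:4  h2:5  h3:4  h4:5  h5:0  h6:0 — peak 5.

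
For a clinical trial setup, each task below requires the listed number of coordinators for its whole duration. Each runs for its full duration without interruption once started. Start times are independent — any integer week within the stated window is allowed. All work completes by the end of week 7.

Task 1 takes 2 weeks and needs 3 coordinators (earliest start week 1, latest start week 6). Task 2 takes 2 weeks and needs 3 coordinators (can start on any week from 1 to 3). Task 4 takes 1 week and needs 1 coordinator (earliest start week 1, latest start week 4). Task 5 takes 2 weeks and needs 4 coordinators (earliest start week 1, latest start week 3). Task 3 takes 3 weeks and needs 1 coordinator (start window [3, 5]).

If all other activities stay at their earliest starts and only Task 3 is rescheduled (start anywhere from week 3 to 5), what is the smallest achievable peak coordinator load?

Task 3@3: w1:11  w2:10  w3:1  w4:1  w5:1  w6:0  w7:0 → peak 11
Task 3@4: w1:11  w2:10  w3:0  w4:1  w5:1  w6:1  w7:0 → peak 11
Task 3@5: w1:11  w2:10  w3:0  w4:0  w5:1  w6:1  w7:1 → peak 11
Best is Task 3@3, peak 11.

11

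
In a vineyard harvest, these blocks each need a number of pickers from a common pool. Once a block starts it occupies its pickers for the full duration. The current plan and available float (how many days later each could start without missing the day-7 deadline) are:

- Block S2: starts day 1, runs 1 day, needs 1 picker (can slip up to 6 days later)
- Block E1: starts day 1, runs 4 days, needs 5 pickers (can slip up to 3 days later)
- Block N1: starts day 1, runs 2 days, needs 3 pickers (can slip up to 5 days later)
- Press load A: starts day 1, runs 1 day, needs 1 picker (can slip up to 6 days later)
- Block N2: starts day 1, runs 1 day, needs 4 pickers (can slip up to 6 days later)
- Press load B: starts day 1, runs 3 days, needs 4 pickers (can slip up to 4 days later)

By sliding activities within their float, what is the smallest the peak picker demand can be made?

8

Early-start (Block S2@1, Block E1@1, Block N1@1, Press load A@1, Block N2@1, Press load B@1) gives peak 18: d1:18  d2:12  d3:9  d4:5  d5:0  d6:0  d7:0.
Shift Block N1→2, Block N2→5, Press load B→5.
Schedule Block S2@1, Block E1@1, Block N1@2, Press load A@1, Block N2@5, Press load B@5: d1:7  d2:8  d3:8  d4:5  d5:8  d6:4  d7:4 — peak 8.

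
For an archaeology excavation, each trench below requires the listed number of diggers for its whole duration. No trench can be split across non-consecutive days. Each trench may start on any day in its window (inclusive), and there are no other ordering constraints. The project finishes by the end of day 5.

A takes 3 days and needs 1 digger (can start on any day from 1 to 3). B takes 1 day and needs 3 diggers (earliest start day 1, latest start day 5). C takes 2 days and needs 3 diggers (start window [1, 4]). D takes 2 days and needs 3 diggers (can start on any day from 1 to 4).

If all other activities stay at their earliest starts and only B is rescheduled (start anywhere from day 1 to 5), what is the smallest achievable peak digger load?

7

B@1: d1:10  d2:7  d3:1  d4:0  d5:0 → peak 10
B@2: d1:7  d2:10  d3:1  d4:0  d5:0 → peak 10
B@3: d1:7  d2:7  d3:4  d4:0  d5:0 → peak 7
B@4: d1:7  d2:7  d3:1  d4:3  d5:0 → peak 7
B@5: d1:7  d2:7  d3:1  d4:0  d5:3 → peak 7
Best is B@3, peak 7.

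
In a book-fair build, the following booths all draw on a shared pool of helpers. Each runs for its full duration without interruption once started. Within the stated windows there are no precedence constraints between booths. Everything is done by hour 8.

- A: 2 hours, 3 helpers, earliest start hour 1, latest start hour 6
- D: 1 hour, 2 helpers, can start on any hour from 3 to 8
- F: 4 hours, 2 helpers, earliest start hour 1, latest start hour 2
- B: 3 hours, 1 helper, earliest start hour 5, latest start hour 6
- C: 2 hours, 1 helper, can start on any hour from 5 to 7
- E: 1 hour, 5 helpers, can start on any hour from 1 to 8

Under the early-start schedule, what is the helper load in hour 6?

2

At early start, hour 6 has: B, C.
Demand: 1 + 1 = 2.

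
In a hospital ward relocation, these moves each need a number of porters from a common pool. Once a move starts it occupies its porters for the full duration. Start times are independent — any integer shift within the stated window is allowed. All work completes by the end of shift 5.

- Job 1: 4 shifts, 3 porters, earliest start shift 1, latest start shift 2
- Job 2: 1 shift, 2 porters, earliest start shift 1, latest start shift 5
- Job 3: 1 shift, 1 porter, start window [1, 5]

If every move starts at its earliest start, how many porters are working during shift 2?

At early start, shift 2 has: Job 1.
Demand: 3 = 3.

3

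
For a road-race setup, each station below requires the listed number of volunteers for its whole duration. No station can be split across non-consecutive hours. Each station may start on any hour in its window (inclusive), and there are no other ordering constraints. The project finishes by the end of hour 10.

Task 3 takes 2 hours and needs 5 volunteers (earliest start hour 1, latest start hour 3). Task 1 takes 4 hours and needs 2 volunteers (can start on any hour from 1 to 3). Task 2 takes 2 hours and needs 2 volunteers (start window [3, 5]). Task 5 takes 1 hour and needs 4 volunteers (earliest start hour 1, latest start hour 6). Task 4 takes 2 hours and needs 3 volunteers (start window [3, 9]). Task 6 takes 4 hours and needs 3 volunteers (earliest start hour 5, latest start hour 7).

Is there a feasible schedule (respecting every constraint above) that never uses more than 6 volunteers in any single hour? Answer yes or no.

Schedule Task 3@1, Task 1@3, Task 2@3, Task 5@5, Task 4@6, Task 6@7: h1:5  h2:5  h3:4  h4:4  h5:6  h6:5  h7:6  h8:3  h9:3  h10:3 — peak 6 ≤ 6.

yes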